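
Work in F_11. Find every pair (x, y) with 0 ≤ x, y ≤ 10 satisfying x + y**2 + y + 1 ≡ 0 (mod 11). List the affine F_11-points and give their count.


Affine F_11-points: {(1, 4), (1, 6), (2, 5), (4, 2), (4, 8), (8, 1), (8, 9), (9, 3), (9, 7), (10, 0), (10, 10)}; count = 11.

For each of the 121 pairs (x, y) ∈ F_11², evaluate f(x, y) mod 11. Record the zeros.
  x = 0: [0↦1, 1↦3, 2↦7, 3↦2, 4↦10, 5↦9, 6↦10, 7↦2, 8↦7, 9↦3, 10↦1]  zeros at y ∈ ∅
  x = 1: [0↦2, 1↦4, 2↦8, 3↦3, 4↦0, 5↦10, 6↦0, 7↦3, 8↦8, 9↦4, 10↦2]  zeros at y ∈ {4, 6}
  x = 2: [0↦3, 1↦5, 2↦9, 3↦4, 4↦1, 5↦0, 6↦1, 7↦4, 8↦9, 9↦5, 10↦3]  zeros at y ∈ {5}
  x = 3: [0↦4, 1↦6, 2↦10, 3↦5, 4↦2, 5↦1, 6↦2, 7↦5, 8↦10, 9↦6, 10↦4]  zeros at y ∈ ∅
  x = 4: [0↦5, 1↦7, 2↦0, 3↦6, 4↦3, 5↦2, 6↦3, 7↦6, 8↦0, 9↦7, 10↦5]  zeros at y ∈ {2, 8}
  x = 5: [0↦6, 1↦8, 2↦1, 3↦7, 4↦4, 5↦3, 6↦4, 7↦7, 8↦1, 9↦8, 10↦6]  zeros at y ∈ ∅
  x = 6: [0↦7, 1↦9, 2↦2, 3↦8, 4↦5, 5↦4, 6↦5, 7↦8, 8↦2, 9↦9, 10↦7]  zeros at y ∈ ∅
  x = 7: [0↦8, 1↦10, 2↦3, 3↦9, 4↦6, 5↦5, 6↦6, 7↦9, 8↦3, 9↦10, 10↦8]  zeros at y ∈ ∅
  x = 8: [0↦9, 1↦0, 2↦4, 3↦10, 4↦7, 5↦6, 6↦7, 7↦10, 8↦4, 9↦0, 10↦9]  zeros at y ∈ {1, 9}
  x = 9: [0↦10, 1↦1, 2↦5, 3↦0, 4↦8, 5↦7, 6↦8, 7↦0, 8↦5, 9↦1, 10↦10]  zeros at y ∈ {3, 7}
  x = 10: [0↦0, 1↦2, 2↦6, 3↦1, 4↦9, 5↦8, 6↦9, 7↦1, 8↦6, 9↦2, 10↦0]  zeros at y ∈ {0, 10}
Collecting zeros: affine points = {(1, 4), (1, 6), (2, 5), (4, 2), (4, 8), (8, 1), (8, 9), (9, 3), (9, 7), (10, 0), (10, 10)}.
Total count |C(F_11)_aff| = 11.


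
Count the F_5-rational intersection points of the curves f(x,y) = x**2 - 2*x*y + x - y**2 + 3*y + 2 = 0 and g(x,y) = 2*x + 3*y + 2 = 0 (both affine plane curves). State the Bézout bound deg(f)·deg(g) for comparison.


Common zeros: ∅; count = 0; Bézout bound = 2.

deg(f) = 2, deg(g) = 1, so Bézout bound = 2.
Scan x ∈ F_5. For each x, list the y ∈ F_5 with f(x, y) ≡ 0 and those with g(x, y) ≡ 0 (mod 5); the common zeros in that column are the intersection.
  x = 0: f ≡ 0 at y ∈ ∅; g ≡ 0 at y ∈ {1}; common: ∅.
  x = 1: f ≡ 0 at y ∈ ∅; g ≡ 0 at y ∈ {2}; common: ∅.
  x = 2: f ≡ 0 at y ∈ ∅; g ≡ 0 at y ∈ {3}; common: ∅.
  x = 3: f ≡ 0 at y ∈ {1}; g ≡ 0 at y ∈ {4}; common: ∅.
  x = 4: f ≡ 0 at y ∈ ∅; g ≡ 0 at y ∈ {0}; common: ∅.
Collecting: common zeros = ∅, so the count is 0.
Comparison with the Bézout bound: 0 ≤ 2 = deg(f)·deg(g), as expected for curves with no common component (the affine F_5-count falls short of the bound because intersections may lie at infinity, over extension fields, or carry multiplicity).


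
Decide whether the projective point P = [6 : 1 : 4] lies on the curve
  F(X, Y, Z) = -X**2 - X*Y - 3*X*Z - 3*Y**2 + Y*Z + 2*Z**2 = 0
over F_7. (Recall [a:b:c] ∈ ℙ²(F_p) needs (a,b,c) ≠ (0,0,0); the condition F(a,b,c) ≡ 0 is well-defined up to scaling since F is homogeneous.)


F(6,1,4) ≡ 3 (mod 7); P is NOT on the curve.

Evaluate F(6, 1, 4) term-by-term (mod 7).
  -X**2 ↦ -1·36·1·1 = -36
  -X*Y ↦ -1·6·1·1 = -6
  -3*X*Z ↦ -3·6·1·4 = -72
  -3*Y**2 ↦ -3·1·1·1 = -3
  Y*Z ↦ 1·1·1·4 = 4
  2*Z**2 ↦ 2·1·1·16 = 32
Sum: F(6, 1, 4) = (-36) + (-6) + (-72) + (-3) + (4) + (32) = -81.
Reducing mod 7: -81 ≡ 3 (mod 7).
Since F(a, b, c) ≡ 3 ≠ 0 (mod 7), P does NOT lie on the curve.


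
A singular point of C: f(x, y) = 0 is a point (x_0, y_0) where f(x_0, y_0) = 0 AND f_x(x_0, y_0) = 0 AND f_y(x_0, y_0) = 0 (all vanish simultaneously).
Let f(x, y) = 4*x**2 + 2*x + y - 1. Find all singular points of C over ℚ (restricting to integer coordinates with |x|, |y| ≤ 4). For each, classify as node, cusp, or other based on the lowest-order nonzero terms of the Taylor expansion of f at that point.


No singular points in the scanned grid; C is smooth there.

Compute partial derivatives:
  f_x = 8*x + 2.
  f_y = 1.
f_y = 1 is a nonzero constant, so f_y never vanishes: no point (x, y) can satisfy f = f_x = f_y = 0. In particular no (x, y) ∈ {−4, ..., 4}² is singular; the curve is smooth.


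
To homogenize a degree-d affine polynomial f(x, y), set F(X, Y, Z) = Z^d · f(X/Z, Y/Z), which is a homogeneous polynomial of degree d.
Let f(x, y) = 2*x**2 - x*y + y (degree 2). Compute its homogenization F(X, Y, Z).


F(X, Y, Z) = 2*X**2 - X*Y + Y*Z

deg(f) = 2.
Substitute x = X/Z, y = Y/Z into f, then multiply by Z^2.
  monomial 2·x^2·y^0 ↦ 2·X^2·Y^0·Z^0.
  monomial -1·x^1·y^1 ↦ -1·X^1·Y^1·Z^0.
  monomial 1·x^0·y^1 ↦ 1·X^0·Y^1·Z^1.
Collecting: F(X, Y, Z) = 2*X**2 - X*Y + Y*Z.


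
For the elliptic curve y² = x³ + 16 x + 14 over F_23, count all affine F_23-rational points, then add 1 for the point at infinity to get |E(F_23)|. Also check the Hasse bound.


Affine points = {(1, 10), (1, 13), (2, 10), (2, 13), (4, 2), (4, 21), (5, 9), (5, 14), (6, 2), (6, 21), (7, 3), (7, 20), (9, 6), (9, 17), (10, 1), (10, 22), (11, 7), (11, 16), (12, 5), (12, 18), (13, 2), (13, 21), (15, 8), (15, 15), (17, 1), (17, 22), (18, 4), (18, 19), (19, 1), (19, 22), (20, 10), (20, 13)}; affine count = 32; |E(F_23)| = 33.

Discriminant check: Δ ∝ 4a³ + 27b² = 4·16³ + 27·14² = 4·4096 + 27·196 ≡ 10 (mod 23). Nonzero ⇒ E is nonsingular.
For each x ∈ F_23, compute rhs = x³ + 16·x + 14 mod 23, then count y ∈ F_23 with y² ≡ rhs.
  x = 0: rhs = 14, matching y values: none (0 points).
  x = 1: rhs = 8, matching y values: 10, 13 (2 points).
  x = 2: rhs = 8, matching y values: 10, 13 (2 points).
  x = 3: rhs = 20, matching y values: none (0 points).
  x = 4: rhs = 4, matching y values: 2, 21 (2 points).
  x = 5: rhs = 12, matching y values: 9, 14 (2 points).
  x = 6: rhs = 4, matching y values: 2, 21 (2 points).
  x = 7: rhs = 9, matching y values: 3, 20 (2 points).
  x = 8: rhs = 10, matching y values: none (0 points).
  x = 9: rhs = 13, matching y values: 6, 17 (2 points).
  x = 10: rhs = 1, matching y values: 1, 22 (2 points).
  x = 11: rhs = 3, matching y values: 7, 16 (2 points).
  x = 12: rhs = 2, matching y values: 5, 18 (2 points).
  x = 13: rhs = 4, matching y values: 2, 21 (2 points).
  x = 14: rhs = 15, matching y values: none (0 points).
  x = 15: rhs = 18, matching y values: 8, 15 (2 points).
  x = 16: rhs = 19, matching y values: none (0 points).
  x = 17: rhs = 1, matching y values: 1, 22 (2 points).
  x = 18: rhs = 16, matching y values: 4, 19 (2 points).
  x = 19: rhs = 1, matching y values: 1, 22 (2 points).
  x = 20: rhs = 8, matching y values: 10, 13 (2 points).
  x = 21: rhs = 20, matching y values: none (0 points).
  x = 22: rhs = 20, matching y values: none (0 points).
Total affine count: 32.
Full point count |E(F_23)| = 32 + 1 = 33.
Hasse bound: |33 − (23+1)| = |9| = 9 ≤ 2√23 ≈ 9.5917 ✓.


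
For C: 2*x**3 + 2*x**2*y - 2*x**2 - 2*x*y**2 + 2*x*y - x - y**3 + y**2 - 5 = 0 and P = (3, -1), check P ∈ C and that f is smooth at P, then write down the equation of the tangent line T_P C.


Tangent line at P: 25*x + 31*y - 44 = 0.

Step 1: f(3, -1) = 0, so P lies on C.
Step 2: partial derivatives
  f_x(x, y) = 6*x**2 + 4*x*y - 4*x - 2*y**2 + 2*y - 1, f_y(x, y) = 2*x**2 - 4*x*y + 2*x - 3*y**2 + 2*y.
  f_x(P) = 25, f_y(P) = 31 (gradient nonzero, so P is smooth).
Step 3: tangent line at P: 25·(x − 3) + 31·(y − -1) = 0.
Expanding: 25*x + 31*y - 44 = 0.


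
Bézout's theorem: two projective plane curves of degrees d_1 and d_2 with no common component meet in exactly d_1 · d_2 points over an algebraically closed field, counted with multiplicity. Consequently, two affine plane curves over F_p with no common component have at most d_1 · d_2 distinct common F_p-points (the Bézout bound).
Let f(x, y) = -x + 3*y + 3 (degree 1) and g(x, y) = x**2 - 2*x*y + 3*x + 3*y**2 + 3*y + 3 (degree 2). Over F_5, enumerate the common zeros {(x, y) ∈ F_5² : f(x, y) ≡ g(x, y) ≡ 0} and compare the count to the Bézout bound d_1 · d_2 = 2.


Common zeros: ∅; count = 0; Bézout bound = 2.

deg(f) = 1, deg(g) = 2, so Bézout bound = 2.
Scan x ∈ F_5. For each x, list the y ∈ F_5 with f(x, y) ≡ 0 and those with g(x, y) ≡ 0 (mod 5); the common zeros in that column are the intersection.
  x = 0: f ≡ 0 at y ∈ {4}; g ≡ 0 at y ∈ ∅; common: ∅.
  x = 1: f ≡ 0 at y ∈ {1}; g ≡ 0 at y ∈ ∅; common: ∅.
  x = 2: f ≡ 0 at y ∈ {3}; g ≡ 0 at y ∈ {1}; common: ∅.
  x = 3: f ≡ 0 at y ∈ {0}; g ≡ 0 at y ∈ ∅; common: ∅.
  x = 4: f ≡ 0 at y ∈ {2}; g ≡ 0 at y ∈ ∅; common: ∅.
Collecting: common zeros = ∅, so the count is 0.
Comparison with the Bézout bound: 0 ≤ 2 = deg(f)·deg(g), as expected for curves with no common component (the affine F_5-count falls short of the bound because intersections may lie at infinity, over extension fields, or carry multiplicity).


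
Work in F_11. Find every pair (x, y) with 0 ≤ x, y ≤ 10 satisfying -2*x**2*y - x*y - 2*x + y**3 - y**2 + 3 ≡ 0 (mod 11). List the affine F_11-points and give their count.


Affine F_11-points: {(0, 7), (0, 8), (2, 1), (4, 9), (5, 3), (6, 6), (7, 0), (7, 3), (7, 9), (8, 6), (8, 7), (8, 10), (9, 5), (9, 8), (9, 10)}; count = 15.

For each of the 121 pairs (x, y) ∈ F_11², evaluate f(x, y) mod 11. Record the zeros.
  x = 0: [0↦3, 1↦3, 2↦7, 3↦10, 4↦7, 5↦4, 6↦7, 7↦0, 8↦0, 9↦2, 10↦1]  zeros at y ∈ {7, 8}
  x = 1: [0↦1, 1↦9, 2↦10, 3↦10, 4↦4, 5↦9, 6↦9, 7↦10, 8↦7, 9↦6, 10↦2]  zeros at y ∈ ∅
  x = 2: [0↦10, 1↦0, 2↦5, 3↦9, 4↦7, 5↦5, 6↦9, 7↦3, 8↦4, 9↦7, 10↦7]  zeros at y ∈ {1}
  x = 3: [0↦8, 1↦9, 2↦3, 3↦7, 4↦5, 5↦3, 6↦7, 7↦1, 8↦2, 9↦5, 10↦5]  zeros at y ∈ ∅
  x = 4: [0↦6, 1↦3, 2↦4, 3↦4, 4↦9, 5↦3, 6↦3, 7↦4, 8↦1, 9↦0, 10↦7]  zeros at y ∈ {9}
  x = 5: [0↦4, 1↦4, 2↦8, 3↦0, 4↦8, 5↦5, 6↦8, 7↦1, 8↦1, 9↦3, 10↦2]  zeros at y ∈ {3}
  x = 6: [0↦2, 1↦1, 2↦4, 3↦6, 4↦2, 5↦9, 6↦0, 7↦3, 8↦2, 9↦3, 10↦1]  zeros at y ∈ {6}
  x = 7: [0↦0, 1↦5, 2↦3, 3↦0, 4↦2, 5↦4, 6↦1, 7↦10, 8↦4, 9↦0, 10↦4]  zeros at y ∈ {0, 3, 9}
  x = 8: [0↦9, 1↦5, 2↦5, 3↦4, 4↦8, 5↦1, 6↦0, 7↦0, 8↦7, 9↦5, 10↦0]  zeros at y ∈ {6, 7, 10}
  x = 9: [0↦7, 1↦1, 2↦10, 3↦7, 4↦9, 5↦0, 6↦8, 7↦6, 8↦0, 9↦7, 10↦0]  zeros at y ∈ {5, 8, 10}
  x = 10: [0↦5, 1↦4, 2↦7, 3↦9, 4↦5, 5↦1, 6↦3, 7↦6, 8↦5, 9↦6, 10↦4]  zeros at y ∈ ∅
Collecting zeros: affine points = {(0, 7), (0, 8), (2, 1), (4, 9), (5, 3), (6, 6), (7, 0), (7, 3), (7, 9), (8, 6), (8, 7), (8, 10), (9, 5), (9, 8), (9, 10)}.
Total count |C(F_11)_aff| = 15.


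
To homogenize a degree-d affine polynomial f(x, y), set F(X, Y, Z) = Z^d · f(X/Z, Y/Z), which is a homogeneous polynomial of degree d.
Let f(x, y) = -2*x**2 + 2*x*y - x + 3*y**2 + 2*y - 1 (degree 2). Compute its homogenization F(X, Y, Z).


F(X, Y, Z) = -2*X**2 + 2*X*Y - X*Z + 3*Y**2 + 2*Y*Z - Z**2

deg(f) = 2.
Substitute x = X/Z, y = Y/Z into f, then multiply by Z^2.
  monomial -2·x^2·y^0 ↦ -2·X^2·Y^0·Z^0.
  monomial 2·x^1·y^1 ↦ 2·X^1·Y^1·Z^0.
  monomial -1·x^1·y^0 ↦ -1·X^1·Y^0·Z^1.
  monomial 3·x^0·y^2 ↦ 3·X^0·Y^2·Z^0.
  monomial 2·x^0·y^1 ↦ 2·X^0·Y^1·Z^1.
  monomial -1·x^0·y^0 ↦ -1·X^0·Y^0·Z^2.
Collecting: F(X, Y, Z) = -2*X**2 + 2*X*Y - X*Z + 3*Y**2 + 2*Y*Z - Z**2.


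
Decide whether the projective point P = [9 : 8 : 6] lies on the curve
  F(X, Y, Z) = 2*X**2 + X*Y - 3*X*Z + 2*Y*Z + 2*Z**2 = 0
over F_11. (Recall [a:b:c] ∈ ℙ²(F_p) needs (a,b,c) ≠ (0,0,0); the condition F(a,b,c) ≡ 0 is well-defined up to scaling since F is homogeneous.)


F(9,8,6) ≡ 9 (mod 11); P is NOT on the curve.

Evaluate F(9, 8, 6) term-by-term (mod 11).
  2*X**2 ↦ 2·81·1·1 = 162
  X*Y ↦ 1·9·8·1 = 72
  -3*X*Z ↦ -3·9·1·6 = -162
  2*Y*Z ↦ 2·1·8·6 = 96
  2*Z**2 ↦ 2·1·1·36 = 72
Sum: F(9, 8, 6) = (162) + (72) + (-162) + (96) + (72) = 240.
Reducing mod 11: 240 ≡ 9 (mod 11).
Since F(a, b, c) ≡ 9 ≠ 0 (mod 11), P does NOT lie on the curve.


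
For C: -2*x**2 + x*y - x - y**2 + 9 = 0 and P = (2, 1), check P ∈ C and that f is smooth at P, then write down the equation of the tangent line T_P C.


Tangent line at P: 16 - 8*x = 0.

Step 1: f(2, 1) = 0, so P lies on C.
Step 2: partial derivatives
  f_x(x, y) = -4*x + y - 1, f_y(x, y) = x - 2*y.
  f_x(P) = -8, f_y(P) = 0 (gradient nonzero, so P is smooth).
Step 3: tangent line at P: -8·(x − 2) + 0·(y − 1) = 0.
Expanding: 16 - 8*x = 0.


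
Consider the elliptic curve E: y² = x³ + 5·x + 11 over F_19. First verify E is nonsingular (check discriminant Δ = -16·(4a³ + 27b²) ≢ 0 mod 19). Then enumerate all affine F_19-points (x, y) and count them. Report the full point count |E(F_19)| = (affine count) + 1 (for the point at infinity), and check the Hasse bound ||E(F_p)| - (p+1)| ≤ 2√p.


Affine points = {(0, 7), (0, 12), (1, 6), (1, 13), (4, 0), (5, 3), (5, 16), (7, 3), (7, 16), (9, 5), (9, 14), (10, 4), (10, 15), (16, 8), (16, 11), (18, 9), (18, 10)}; affine count = 17; |E(F_19)| = 18.

Discriminant check: Δ ∝ 4a³ + 27b² = 4·5³ + 27·11² = 4·125 + 27·121 ≡ 5 (mod 19). Nonzero ⇒ E is nonsingular.
For each x ∈ F_19, compute rhs = x³ + 5·x + 11 mod 19, then count y ∈ F_19 with y² ≡ rhs.
  x = 0: rhs = 11, matching y values: 7, 12 (2 points).
  x = 1: rhs = 17, matching y values: 6, 13 (2 points).
  x = 2: rhs = 10, matching y values: none (0 points).
  x = 3: rhs = 15, matching y values: none (0 points).
  x = 4: rhs = 0, matching y values: 0 (1 points).
  x = 5: rhs = 9, matching y values: 3, 16 (2 points).
  x = 6: rhs = 10, matching y values: none (0 points).
  x = 7: rhs = 9, matching y values: 3, 16 (2 points).
  x = 8: rhs = 12, matching y values: none (0 points).
  x = 9: rhs = 6, matching y values: 5, 14 (2 points).
  x = 10: rhs = 16, matching y values: 4, 15 (2 points).
  x = 11: rhs = 10, matching y values: none (0 points).
  x = 12: rhs = 13, matching y values: none (0 points).
  x = 13: rhs = 12, matching y values: none (0 points).
  x = 14: rhs = 13, matching y values: none (0 points).
  x = 15: rhs = 3, matching y values: none (0 points).
  x = 16: rhs = 7, matching y values: 8, 11 (2 points).
  x = 17: rhs = 12, matching y values: none (0 points).
  x = 18: rhs = 5, matching y values: 9, 10 (2 points).
Total affine count: 17.
Full point count |E(F_19)| = 17 + 1 = 18.
Hasse bound: |18 − (19+1)| = |-2| = 2 ≤ 2√19 ≈ 8.7178 ✓.


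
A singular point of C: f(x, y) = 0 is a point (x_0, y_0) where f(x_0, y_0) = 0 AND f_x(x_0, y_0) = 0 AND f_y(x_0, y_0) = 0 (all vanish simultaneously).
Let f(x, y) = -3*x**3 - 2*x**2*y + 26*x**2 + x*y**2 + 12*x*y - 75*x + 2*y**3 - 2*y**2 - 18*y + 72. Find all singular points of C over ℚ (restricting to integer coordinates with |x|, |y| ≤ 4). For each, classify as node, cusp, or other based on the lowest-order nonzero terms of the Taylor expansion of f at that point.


Singular points: {(3, 0)}; classification: node.

Compute partial derivatives:
  f_x = -9*x**2 - 4*x*y + 52*x + y**2 + 12*y - 75.
  f_y = -2*x**2 + 2*x*y + 12*x + 6*y**2 - 4*y - 18.
Scan x_0 ∈ {−4, ..., 4}. For each x_0, f_y(x_0, y) is a polynomial in y; find its integer roots y ∈ {−4, ..., 4}, then test f_x and f at those candidates.
  x = -4: f_y(-4, y) = 6*y**2 - 12*y - 98; no integer root y with |y| ≤ 4.
  x = -3: f_y(-3, y) = 6*y**2 - 10*y - 72; no integer root y with |y| ≤ 4.
  x = -2: f_y(-2, y) = 6*y**2 - 8*y - 50; no integer root y with |y| ≤ 4.
  x = -1: f_y(-1, y) = 6*y**2 - 6*y - 32; no integer root y with |y| ≤ 4.
  x = 0: f_y(0, y) = 6*y**2 - 4*y - 18; no integer root y with |y| ≤ 4.
  x = 1: f_y(1, y) = 6*y**2 - 2*y - 8; vanishes at y ∈ {-1}. (1, -1): f_x = -39 ≠ 0.
  x = 2: f_y(2, y) = 6*y**2 - 2; no integer root y with |y| ≤ 4.
  x = 3: f_y(3, y) = 6*y**2 + 2*y; vanishes at y ∈ {0}. (3, 0): f_x = 0, f = 0 — SINGULAR.
  x = 4: f_y(4, y) = 6*y**2 + 4*y - 2; vanishes at y ∈ {-1}. (4, -1): f_x = -6 ≠ 0.
Only singular point on the grid: (3, 0).
Classify: substitute x = 3 + u, y = 0 + v and expand: f = -3*u**3 - 2*u**2*v - u**2 + u*v**2 + 2*v**3 + v**2.
No constant or linear terms (consistent with a singular point). Quadratic part: -u**2 + v**2. Cubic part: -3*u**3 - 2*u**2*v + u*v**2 + 2*v**3.
The quadratic part v**2 - u**2 = (v − u)(v + u) splits into two distinct linear factors, so there are two distinct tangent lines y − 0 = ±(x − 3) — this is a node (ordinary double point).
Classification: node.


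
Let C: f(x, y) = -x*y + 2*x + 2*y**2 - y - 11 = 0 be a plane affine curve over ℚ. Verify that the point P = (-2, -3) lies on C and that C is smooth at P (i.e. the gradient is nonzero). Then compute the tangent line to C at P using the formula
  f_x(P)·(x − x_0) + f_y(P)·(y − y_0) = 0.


Tangent line at P: 5*x - 11*y - 23 = 0.

Step 1: f(-2, -3) = 0, so P lies on C.
Step 2: partial derivatives
  f_x(x, y) = 2 - y, f_y(x, y) = -x + 4*y - 1.
  f_x(P) = 5, f_y(P) = -11 (gradient nonzero, so P is smooth).
Step 3: tangent line at P: 5·(x − -2) + -11·(y − -3) = 0.
Expanding: 5*x - 11*y - 23 = 0.


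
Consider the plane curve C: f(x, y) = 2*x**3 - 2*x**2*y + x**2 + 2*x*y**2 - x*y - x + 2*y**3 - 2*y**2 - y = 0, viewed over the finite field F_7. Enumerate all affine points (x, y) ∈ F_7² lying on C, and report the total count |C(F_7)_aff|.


Affine F_7-points: {(0, 0), (1, 1), (3, 3), (3, 6), (4, 0), (5, 1), (6, 0), (6, 4), (6, 5)}; count = 9.

For each of the 49 pairs (x, y) ∈ F_7², evaluate f(x, y) mod 7. Record the zeros.
  x = 0: [0↦0, 1↦6, 2↦6, 3↦5, 4↦1, 5↦6, 6↦4]  zeros at y ∈ {0}
  x = 1: [0↦2, 1↦0, 2↦3, 3↦2, 4↦2, 5↦1, 6↦4]  zeros at y ∈ {1}
  x = 2: [0↦4, 1↦4, 2↦6, 3↦1, 4↦1, 5↦4, 6↦1]  zeros at y ∈ ∅
  x = 3: [0↦4, 1↦2, 2↦6, 3↦0, 4↦3, 5↦6, 6↦0]  zeros at y ∈ {3, 6}
  x = 4: [0↦0, 1↦6, 2↦1, 3↦4, 4↦6, 5↦5, 6↦6]  zeros at y ∈ {0}
  x = 5: [0↦4, 1↦0, 2↦3, 3↦4, 4↦1, 5↦6, 6↦3]  zeros at y ∈ {1}
  x = 6: [0↦0, 1↦3, 2↦3, 3↦5, 4↦0, 5↦0, 6↦3]  zeros at y ∈ {0, 4, 5}
Collecting zeros: affine points = {(0, 0), (1, 1), (3, 3), (3, 6), (4, 0), (5, 1), (6, 0), (6, 4), (6, 5)}.
Total count |C(F_7)_aff| = 9.


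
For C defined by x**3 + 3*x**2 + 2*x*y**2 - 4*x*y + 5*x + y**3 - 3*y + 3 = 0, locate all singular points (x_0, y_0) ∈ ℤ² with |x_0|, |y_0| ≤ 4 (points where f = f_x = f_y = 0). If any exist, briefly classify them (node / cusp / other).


Singular points: {(-1, 1)}; classification: cusp.

Compute partial derivatives:
  f_x = 3*x**2 + 6*x + 2*y**2 - 4*y + 5.
  f_y = 4*x*y - 4*x + 3*y**2 - 3.
Scan x_0 ∈ {−4, ..., 4}. For each x_0, f_y(x_0, y) is a polynomial in y; find its integer roots y ∈ {−4, ..., 4}, then test f_x and f at those candidates.
  x = -4: f_y(-4, y) = 3*y**2 - 16*y + 13; vanishes at y ∈ {1}. (-4, 1): f_x = 27 ≠ 0.
  x = -3: f_y(-3, y) = 3*y**2 - 12*y + 9; vanishes at y ∈ {1, 3}. (-3, 1): f_x = 12 ≠ 0; (-3, 3): f_x = 20 ≠ 0.
  x = -2: f_y(-2, y) = 3*y**2 - 8*y + 5; vanishes at y ∈ {1}. (-2, 1): f_x = 3 ≠ 0.
  x = -1: f_y(-1, y) = 3*y**2 - 4*y + 1; vanishes at y ∈ {1}. (-1, 1): f_x = 0, f = 0 — SINGULAR.
  x = 0: f_y(0, y) = 3*y**2 - 3; vanishes at y ∈ {-1, 1}. (0, -1): f_x = 11 ≠ 0; (0, 1): f_x = 3 ≠ 0.
  x = 1: f_y(1, y) = 3*y**2 + 4*y - 7; vanishes at y ∈ {1}. (1, 1): f_x = 12 ≠ 0.
  x = 2: f_y(2, y) = 3*y**2 + 8*y - 11; vanishes at y ∈ {1}. (2, 1): f_x = 27 ≠ 0.
  x = 3: f_y(3, y) = 3*y**2 + 12*y - 15; vanishes at y ∈ {1}. (3, 1): f_x = 48 ≠ 0.
  x = 4: f_y(4, y) = 3*y**2 + 16*y - 19; vanishes at y ∈ {1}. (4, 1): f_x = 75 ≠ 0.
Only singular point on the grid: (-1, 1).
Classify: substitute x = -1 + u, y = 1 + v and expand: f = u**3 + 2*u*v**2 + v**3 + v**2.
No constant or linear terms (consistent with a singular point). Quadratic part: v**2. Cubic part: u**3 + 2*u*v**2 + v**3.
The quadratic part v**2 is a perfect square, so there is a single (double) tangent line v = 0, i.e. y = 1. Restricting the cubic part to that line (v = 0) leaves u**3 ≠ 0, so f is not divisible by v and the branch is v² ≈ -u**3 to lowest order — this is a cusp.
Classification: cusp.


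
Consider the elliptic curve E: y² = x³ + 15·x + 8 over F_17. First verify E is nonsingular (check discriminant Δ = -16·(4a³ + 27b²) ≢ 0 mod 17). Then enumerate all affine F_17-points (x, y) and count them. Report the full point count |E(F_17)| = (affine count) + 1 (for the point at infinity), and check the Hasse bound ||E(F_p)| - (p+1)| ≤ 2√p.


Affine points = {(0, 5), (0, 12), (4, 8), (4, 9), (5, 2), (5, 15), (6, 5), (6, 12), (10, 6), (10, 11), (11, 5), (11, 12), (14, 2), (14, 15), (15, 2), (15, 15), (16, 3), (16, 14)}; affine count = 18; |E(F_17)| = 19.

Discriminant check: Δ ∝ 4a³ + 27b² = 4·15³ + 27·8² = 4·3375 + 27·64 ≡ 13 (mod 17). Nonzero ⇒ E is nonsingular.
For each x ∈ F_17, compute rhs = x³ + 15·x + 8 mod 17, then count y ∈ F_17 with y² ≡ rhs.
  x = 0: rhs = 8, matching y values: 5, 12 (2 points).
  x = 1: rhs = 7, matching y values: none (0 points).
  x = 2: rhs = 12, matching y values: none (0 points).
  x = 3: rhs = 12, matching y values: none (0 points).
  x = 4: rhs = 13, matching y values: 8, 9 (2 points).
  x = 5: rhs = 4, matching y values: 2, 15 (2 points).
  x = 6: rhs = 8, matching y values: 5, 12 (2 points).
  x = 7: rhs = 14, matching y values: none (0 points).
  x = 8: rhs = 11, matching y values: none (0 points).
  x = 9: rhs = 5, matching y values: none (0 points).
  x = 10: rhs = 2, matching y values: 6, 11 (2 points).
  x = 11: rhs = 8, matching y values: 5, 12 (2 points).
  x = 12: rhs = 12, matching y values: none (0 points).
  x = 13: rhs = 3, matching y values: none (0 points).
  x = 14: rhs = 4, matching y values: 2, 15 (2 points).
  x = 15: rhs = 4, matching y values: 2, 15 (2 points).
  x = 16: rhs = 9, matching y values: 3, 14 (2 points).
Total affine count: 18.
Full point count |E(F_17)| = 18 + 1 = 19.
Hasse bound: |19 − (17+1)| = |1| = 1 ≤ 2√17 ≈ 8.2462 ✓.


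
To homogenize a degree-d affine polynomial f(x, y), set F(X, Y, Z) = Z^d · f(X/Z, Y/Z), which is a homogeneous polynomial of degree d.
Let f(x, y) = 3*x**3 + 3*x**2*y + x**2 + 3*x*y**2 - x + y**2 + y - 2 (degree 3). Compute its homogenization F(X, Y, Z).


F(X, Y, Z) = 3*X**3 + 3*X**2*Y + X**2*Z + 3*X*Y**2 - X*Z**2 + Y**2*Z + Y*Z**2 - 2*Z**3

deg(f) = 3.
Substitute x = X/Z, y = Y/Z into f, then multiply by Z^3.
  monomial 3·x^3·y^0 ↦ 3·X^3·Y^0·Z^0.
  monomial 3·x^2·y^1 ↦ 3·X^2·Y^1·Z^0.
  monomial 1·x^2·y^0 ↦ 1·X^2·Y^0·Z^1.
  monomial 3·x^1·y^2 ↦ 3·X^1·Y^2·Z^0.
  monomial -1·x^1·y^0 ↦ -1·X^1·Y^0·Z^2.
  monomial 1·x^0·y^2 ↦ 1·X^0·Y^2·Z^1.
  monomial 1·x^0·y^1 ↦ 1·X^0·Y^1·Z^2.
  monomial -2·x^0·y^0 ↦ -2·X^0·Y^0·Z^3.
Collecting: F(X, Y, Z) = 3*X**3 + 3*X**2*Y + X**2*Z + 3*X*Y**2 - X*Z**2 + Y**2*Z + Y*Z**2 - 2*Z**3.


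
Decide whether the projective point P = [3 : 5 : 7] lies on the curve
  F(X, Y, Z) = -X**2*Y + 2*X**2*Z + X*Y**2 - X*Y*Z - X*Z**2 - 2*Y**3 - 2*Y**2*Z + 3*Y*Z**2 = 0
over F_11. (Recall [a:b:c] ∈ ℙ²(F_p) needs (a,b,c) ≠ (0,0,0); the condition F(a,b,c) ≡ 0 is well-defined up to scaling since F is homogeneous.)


F(3,5,7) ≡ 6 (mod 11); P is NOT on the curve.

Evaluate F(3, 5, 7) term-by-term (mod 11).
  -X**2*Y ↦ -1·9·5·1 = -45
  2*X**2*Z ↦ 2·9·1·7 = 126
  X*Y**2 ↦ 1·3·25·1 = 75
  -X*Y*Z ↦ -1·3·5·7 = -105
  -X*Z**2 ↦ -1·3·1·49 = -147
  -2*Y**3 ↦ -2·1·125·1 = -250
  -2*Y**2*Z ↦ -2·1·25·7 = -350
  3*Y*Z**2 ↦ 3·1·5·49 = 735
Sum: F(3, 5, 7) = (-45) + (126) + (75) + (-105) + (-147) + (-250) + (-350) + (735) = 39.
Reducing mod 11: 39 ≡ 6 (mod 11).
Since F(a, b, c) ≡ 6 ≠ 0 (mod 11), P does NOT lie on the curve.


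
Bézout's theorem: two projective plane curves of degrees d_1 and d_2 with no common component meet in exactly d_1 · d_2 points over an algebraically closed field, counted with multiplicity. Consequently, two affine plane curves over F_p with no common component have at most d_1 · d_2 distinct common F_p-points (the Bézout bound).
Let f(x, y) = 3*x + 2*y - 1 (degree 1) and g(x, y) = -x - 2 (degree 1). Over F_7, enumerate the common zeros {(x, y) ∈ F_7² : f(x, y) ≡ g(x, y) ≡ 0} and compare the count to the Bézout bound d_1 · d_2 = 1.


Common zeros: {(5, 0)}; count = 1; Bézout bound = 1.

deg(f) = 1, deg(g) = 1, so Bézout bound = 1.
Scan x ∈ F_7. For each x, list the y ∈ F_7 with f(x, y) ≡ 0 and those with g(x, y) ≡ 0 (mod 7); the common zeros in that column are the intersection.
  x = 0: f ≡ 0 at y ∈ {4}; g ≡ 0 at y ∈ ∅; common: ∅.
  x = 1: f ≡ 0 at y ∈ {6}; g ≡ 0 at y ∈ ∅; common: ∅.
  x = 2: f ≡ 0 at y ∈ {1}; g ≡ 0 at y ∈ ∅; common: ∅.
  x = 3: f ≡ 0 at y ∈ {3}; g ≡ 0 at y ∈ ∅; common: ∅.
  x = 4: f ≡ 0 at y ∈ {5}; g ≡ 0 at y ∈ ∅; common: ∅.
  x = 5: f ≡ 0 at y ∈ {0}; g ≡ 0 at y ∈ {0, 1, 2, 3, 4, 5, 6}; common: {0}.
  x = 6: f ≡ 0 at y ∈ {2}; g ≡ 0 at y ∈ ∅; common: ∅.
Collecting: common zeros = {(5, 0)}, so the count is 1.
Comparison with the Bézout bound: 1 ≤ 1 = deg(f)·deg(g), as expected for curves with no common component (the bound is attained).


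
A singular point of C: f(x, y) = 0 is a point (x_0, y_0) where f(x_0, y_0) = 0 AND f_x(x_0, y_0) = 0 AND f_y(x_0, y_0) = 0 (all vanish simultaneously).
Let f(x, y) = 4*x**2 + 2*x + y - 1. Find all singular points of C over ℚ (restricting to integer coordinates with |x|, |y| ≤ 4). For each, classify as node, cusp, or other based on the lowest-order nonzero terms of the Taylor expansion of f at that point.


No singular points in the scanned grid; C is smooth there.

Compute partial derivatives:
  f_x = 8*x + 2.
  f_y = 1.
f_y = 1 is a nonzero constant, so f_y never vanishes: no point (x, y) can satisfy f = f_x = f_y = 0. In particular no (x, y) ∈ {−4, ..., 4}² is singular; the curve is smooth.


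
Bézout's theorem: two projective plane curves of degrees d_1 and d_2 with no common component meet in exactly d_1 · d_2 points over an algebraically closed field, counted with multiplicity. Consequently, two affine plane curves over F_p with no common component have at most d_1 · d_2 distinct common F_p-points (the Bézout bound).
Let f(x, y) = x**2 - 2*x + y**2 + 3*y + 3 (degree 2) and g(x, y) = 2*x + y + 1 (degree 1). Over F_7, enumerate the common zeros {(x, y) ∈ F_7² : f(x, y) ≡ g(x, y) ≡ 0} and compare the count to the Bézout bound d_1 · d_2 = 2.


Common zeros: ∅; count = 0; Bézout bound = 2.

deg(f) = 2, deg(g) = 1, so Bézout bound = 2.
Scan x ∈ F_7. For each x, list the y ∈ F_7 with f(x, y) ≡ 0 and those with g(x, y) ≡ 0 (mod 7); the common zeros in that column are the intersection.
  x = 0: f ≡ 0 at y ∈ {1, 3}; g ≡ 0 at y ∈ {6}; common: ∅.
  x = 1: f ≡ 0 at y ∈ {5, 6}; g ≡ 0 at y ∈ {4}; common: ∅.
  x = 2: f ≡ 0 at y ∈ {1, 3}; g ≡ 0 at y ∈ {2}; common: ∅.
  x = 3: f ≡ 0 at y ∈ ∅; g ≡ 0 at y ∈ {0}; common: ∅.
  x = 4: f ≡ 0 at y ∈ {2}; g ≡ 0 at y ∈ {5}; common: ∅.
  x = 5: f ≡ 0 at y ∈ {2}; g ≡ 0 at y ∈ {3}; common: ∅.
  x = 6: f ≡ 0 at y ∈ ∅; g ≡ 0 at y ∈ {1}; common: ∅.
Collecting: common zeros = ∅, so the count is 0.
Comparison with the Bézout bound: 0 ≤ 2 = deg(f)·deg(g), as expected for curves with no common component (the affine F_7-count falls short of the bound because intersections may lie at infinity, over extension fields, or carry multiplicity).


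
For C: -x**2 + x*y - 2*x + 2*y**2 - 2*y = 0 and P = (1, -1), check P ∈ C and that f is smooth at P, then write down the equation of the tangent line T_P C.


Tangent line at P: -5*x - 5*y = 0.

Step 1: f(1, -1) = 0, so P lies on C.
Step 2: partial derivatives
  f_x(x, y) = -2*x + y - 2, f_y(x, y) = x + 4*y - 2.
  f_x(P) = -5, f_y(P) = -5 (gradient nonzero, so P is smooth).
Step 3: tangent line at P: -5·(x − 1) + -5·(y − -1) = 0.
Expanding: -5*x - 5*y = 0.


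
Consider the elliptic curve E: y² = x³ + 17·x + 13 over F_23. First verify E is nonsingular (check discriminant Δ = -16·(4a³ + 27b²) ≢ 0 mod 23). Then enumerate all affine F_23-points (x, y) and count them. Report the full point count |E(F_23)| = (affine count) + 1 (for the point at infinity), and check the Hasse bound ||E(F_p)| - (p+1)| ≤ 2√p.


Affine points = {(0, 6), (0, 17), (1, 10), (1, 13), (2, 3), (2, 20), (5, 4), (5, 19), (6, 3), (6, 20), (11, 6), (11, 17), (12, 6), (12, 17), (13, 4), (13, 19), (15, 3), (15, 20), (20, 2), (20, 21), (22, 8), (22, 15)}; affine count = 22; |E(F_23)| = 23.

Discriminant check: Δ ∝ 4a³ + 27b² = 4·17³ + 27·13² = 4·4913 + 27·169 ≡ 19 (mod 23). Nonzero ⇒ E is nonsingular.
For each x ∈ F_23, compute rhs = x³ + 17·x + 13 mod 23, then count y ∈ F_23 with y² ≡ rhs.
  x = 0: rhs = 13, matching y values: 6, 17 (2 points).
  x = 1: rhs = 8, matching y values: 10, 13 (2 points).
  x = 2: rhs = 9, matching y values: 3, 20 (2 points).
  x = 3: rhs = 22, matching y values: none (0 points).
  x = 4: rhs = 7, matching y values: none (0 points).
  x = 5: rhs = 16, matching y values: 4, 19 (2 points).
  x = 6: rhs = 9, matching y values: 3, 20 (2 points).
  x = 7: rhs = 15, matching y values: none (0 points).
  x = 8: rhs = 17, matching y values: none (0 points).
  x = 9: rhs = 21, matching y values: none (0 points).
  x = 10: rhs = 10, matching y values: none (0 points).
  x = 11: rhs = 13, matching y values: 6, 17 (2 points).
  x = 12: rhs = 13, matching y values: 6, 17 (2 points).
  x = 13: rhs = 16, matching y values: 4, 19 (2 points).
  x = 14: rhs = 5, matching y values: none (0 points).
  x = 15: rhs = 9, matching y values: 3, 20 (2 points).
  x = 16: rhs = 11, matching y values: none (0 points).
  x = 17: rhs = 17, matching y values: none (0 points).
  x = 18: rhs = 10, matching y values: none (0 points).
  x = 19: rhs = 19, matching y values: none (0 points).
  x = 20: rhs = 4, matching y values: 2, 21 (2 points).
  x = 21: rhs = 17, matching y values: none (0 points).
  x = 22: rhs = 18, matching y values: 8, 15 (2 points).
Total affine count: 22.
Full point count |E(F_23)| = 22 + 1 = 23.
Hasse bound: |23 − (23+1)| = |-1| = 1 ≤ 2√23 ≈ 9.5917 ✓.


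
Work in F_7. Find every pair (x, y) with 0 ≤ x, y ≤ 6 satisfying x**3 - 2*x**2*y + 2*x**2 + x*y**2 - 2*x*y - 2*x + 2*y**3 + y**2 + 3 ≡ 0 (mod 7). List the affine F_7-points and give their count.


Affine F_7-points: {(0, 4), (2, 5), (2, 6), (3, 0), (4, 0), (4, 3), (4, 5), (5, 0)}; count = 8.

For each of the 49 pairs (x, y) ∈ F_7², evaluate f(x, y) mod 7. Record the zeros.
  x = 0: [0↦3, 1↦6, 2↦2, 3↦3, 4↦0, 5↦5, 6↦2]  zeros at y ∈ {4}
  x = 1: [0↦4, 1↦4, 2↦6, 3↦1, 4↦1, 5↦4, 6↦1]  zeros at y ∈ ∅
  x = 2: [0↦1, 1↦1, 2↦5, 3↦4, 4↦3, 5↦0, 6↦0]  zeros at y ∈ {5, 6}
  x = 3: [0↦0, 1↦3, 2↦5, 3↦4, 4↦5, 5↦6, 6↦5]  zeros at y ∈ {0}
  x = 4: [0↦0, 1↦2, 2↦5, 3↦0, 4↦6, 5↦0, 6↦1]  zeros at y ∈ {0, 3, 5}
  x = 5: [0↦0, 1↦4, 2↦4, 3↦5, 4↦5, 5↦2, 6↦1]  zeros at y ∈ {0}
  x = 6: [0↦6, 1↦1, 2↦1, 3↦4, 4↦1, 5↦4, 6↦4]  zeros at y ∈ ∅
Collecting zeros: affine points = {(0, 4), (2, 5), (2, 6), (3, 0), (4, 0), (4, 3), (4, 5), (5, 0)}.
Total count |C(F_7)_aff| = 8.


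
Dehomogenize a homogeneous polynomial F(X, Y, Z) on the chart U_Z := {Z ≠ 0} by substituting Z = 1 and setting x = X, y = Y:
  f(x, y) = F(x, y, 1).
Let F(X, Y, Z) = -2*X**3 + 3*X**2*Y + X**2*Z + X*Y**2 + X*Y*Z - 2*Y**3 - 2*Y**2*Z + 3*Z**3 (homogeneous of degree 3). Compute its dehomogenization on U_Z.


f(x, y) = -2*x**3 + 3*x**2*y + x**2 + x*y**2 + x*y - 2*y**3 - 2*y**2 + 3

On U_Z we set Z = 1. Each monomial c·X^i·Y^j·Z^k in F becomes c·x^i·y^j·1^k = c·x^i·y^j.
Substituting Z = 1: F(X, Y, 1) = -2*x**3 + 3*x**2*y + x**2 + x*y**2 + x*y - 2*y**3 - 2*y**2 + 3.
Note: deg(f) ≤ deg(F) = 3; strict inequality happens when F is divisible by Z (lost terms).


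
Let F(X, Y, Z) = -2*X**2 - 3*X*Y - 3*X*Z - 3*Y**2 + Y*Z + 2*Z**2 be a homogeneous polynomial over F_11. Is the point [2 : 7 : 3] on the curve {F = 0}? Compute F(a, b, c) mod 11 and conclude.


F(2,7,3) ≡ 0 (mod 11); P is on the curve.

Evaluate F(2, 7, 3) term-by-term (mod 11).
  -2*X**2 ↦ -2·4·1·1 = -8
  -3*X*Y ↦ -3·2·7·1 = -42
  -3*X*Z ↦ -3·2·1·3 = -18
  -3*Y**2 ↦ -3·1·49·1 = -147
  Y*Z ↦ 1·1·7·3 = 21
  2*Z**2 ↦ 2·1·1·9 = 18
Sum: F(2, 7, 3) = (-8) + (-42) + (-18) + (-147) + (21) + (18) = -176.
Reducing mod 11: -176 ≡ 0 (mod 11).
Since F(a, b, c) ≡ 0 (mod 11), P lies on the curve.


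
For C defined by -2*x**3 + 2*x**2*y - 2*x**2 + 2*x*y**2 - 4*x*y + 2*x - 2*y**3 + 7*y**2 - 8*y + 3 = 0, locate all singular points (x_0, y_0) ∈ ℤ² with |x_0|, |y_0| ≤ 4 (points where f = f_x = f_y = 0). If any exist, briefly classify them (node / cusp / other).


Singular points: {(0, 1)}; classification: cusp.

Compute partial derivatives:
  f_x = -6*x**2 + 4*x*y - 4*x + 2*y**2 - 4*y + 2.
  f_y = 2*x**2 + 4*x*y - 4*x - 6*y**2 + 14*y - 8.
Scan x_0 ∈ {−4, ..., 4}. For each x_0, f_y(x_0, y) is a polynomial in y; find its integer roots y ∈ {−4, ..., 4}, then test f_x and f at those candidates.
  x = -4: f_y(-4, y) = -6*y**2 - 2*y + 40; no integer root y with |y| ≤ 4.
  x = -3: f_y(-3, y) = -6*y**2 + 2*y + 22; no integer root y with |y| ≤ 4.
  x = -2: f_y(-2, y) = -6*y**2 + 6*y + 8; no integer root y with |y| ≤ 4.
  x = -1: f_y(-1, y) = -6*y**2 + 10*y - 2; no integer root y with |y| ≤ 4.
  x = 0: f_y(0, y) = -6*y**2 + 14*y - 8; vanishes at y ∈ {1}. (0, 1): f_x = 0, f = 0 — SINGULAR.
  x = 1: f_y(1, y) = -6*y**2 + 18*y - 10; no integer root y with |y| ≤ 4.
  x = 2: f_y(2, y) = -6*y**2 + 22*y - 8; no integer root y with |y| ≤ 4.
  x = 3: f_y(3, y) = -6*y**2 + 26*y - 2; no integer root y with |y| ≤ 4.
  x = 4: f_y(4, y) = -6*y**2 + 30*y + 8; no integer root y with |y| ≤ 4.
Only singular point on the grid: (0, 1).
Classify: substitute x = 0 + u, y = 1 + v and expand: f = -2*u**3 + 2*u**2*v + 2*u*v**2 - 2*v**3 + v**2.
No constant or linear terms (consistent with a singular point). Quadratic part: v**2. Cubic part: -2*u**3 + 2*u**2*v + 2*u*v**2 - 2*v**3.
The quadratic part v**2 is a perfect square, so there is a single (double) tangent line v = 0, i.e. y = 1. Restricting the cubic part to that line (v = 0) leaves -2*u**3 ≠ 0, so f is not divisible by v and the branch is v² ≈ 2*u**3 to lowest order — this is a cusp.
Classification: cusp.


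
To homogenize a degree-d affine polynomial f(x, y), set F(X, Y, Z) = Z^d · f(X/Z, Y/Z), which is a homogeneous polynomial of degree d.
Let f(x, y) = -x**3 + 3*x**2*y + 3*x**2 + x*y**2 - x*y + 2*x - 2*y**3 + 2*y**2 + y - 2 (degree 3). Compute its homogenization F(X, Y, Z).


F(X, Y, Z) = -X**3 + 3*X**2*Y + 3*X**2*Z + X*Y**2 - X*Y*Z + 2*X*Z**2 - 2*Y**3 + 2*Y**2*Z + Y*Z**2 - 2*Z**3

deg(f) = 3.
Substitute x = X/Z, y = Y/Z into f, then multiply by Z^3.
  monomial -1·x^3·y^0 ↦ -1·X^3·Y^0·Z^0.
  monomial 3·x^2·y^1 ↦ 3·X^2·Y^1·Z^0.
  monomial 3·x^2·y^0 ↦ 3·X^2·Y^0·Z^1.
  monomial 1·x^1·y^2 ↦ 1·X^1·Y^2·Z^0.
  monomial -1·x^1·y^1 ↦ -1·X^1·Y^1·Z^1.
  monomial 2·x^1·y^0 ↦ 2·X^1·Y^0·Z^2.
  monomial -2·x^0·y^3 ↦ -2·X^0·Y^3·Z^0.
  monomial 2·x^0·y^2 ↦ 2·X^0·Y^2·Z^1.
  monomial 1·x^0·y^1 ↦ 1·X^0·Y^1·Z^2.
  monomial -2·x^0·y^0 ↦ -2·X^0·Y^0·Z^3.
Collecting: F(X, Y, Z) = -X**3 + 3*X**2*Y + 3*X**2*Z + X*Y**2 - X*Y*Z + 2*X*Z**2 - 2*Y**3 + 2*Y**2*Z + Y*Z**2 - 2*Z**3.


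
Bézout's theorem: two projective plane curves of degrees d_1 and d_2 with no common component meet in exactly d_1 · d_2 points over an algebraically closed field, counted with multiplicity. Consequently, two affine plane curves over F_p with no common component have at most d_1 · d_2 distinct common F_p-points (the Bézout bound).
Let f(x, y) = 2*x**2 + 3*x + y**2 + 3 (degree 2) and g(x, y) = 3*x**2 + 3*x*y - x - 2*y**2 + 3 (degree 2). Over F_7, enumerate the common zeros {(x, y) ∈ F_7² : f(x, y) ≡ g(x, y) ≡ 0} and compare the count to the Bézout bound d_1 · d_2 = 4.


Common zeros: {(2, 5), (4, 4)}; count = 2; Bézout bound = 4.

deg(f) = 2, deg(g) = 2, so Bézout bound = 4.
Scan x ∈ F_7. For each x, list the y ∈ F_7 with f(x, y) ≡ 0 and those with g(x, y) ≡ 0 (mod 7); the common zeros in that column are the intersection.
  x = 0: f ≡ 0 at y ∈ {2, 5}; g ≡ 0 at y ∈ ∅; common: ∅.
  x = 1: f ≡ 0 at y ∈ ∅; g ≡ 0 at y ∈ {6}; common: ∅.
  x = 2: f ≡ 0 at y ∈ {2, 5}; g ≡ 0 at y ∈ {5}; common: {5}.
  x = 3: f ≡ 0 at y ∈ ∅; g ≡ 0 at y ∈ ∅; common: ∅.
  x = 4: f ≡ 0 at y ∈ {3, 4}; g ≡ 0 at y ∈ {2, 4}; common: {4}.
  x = 5: f ≡ 0 at y ∈ {3, 4}; g ≡ 0 at y ∈ {5, 6}; common: ∅.
  x = 6: f ≡ 0 at y ∈ ∅; g ≡ 0 at y ∈ {0, 2}; common: ∅.
Collecting: common zeros = {(2, 5), (4, 4)}, so the count is 2.
Comparison with the Bézout bound: 2 ≤ 4 = deg(f)·deg(g), as expected for curves with no common component (the affine F_7-count falls short of the bound because intersections may lie at infinity, over extension fields, or carry multiplicity).


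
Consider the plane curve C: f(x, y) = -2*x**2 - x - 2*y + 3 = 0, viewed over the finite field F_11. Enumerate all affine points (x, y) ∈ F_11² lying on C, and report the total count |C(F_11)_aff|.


Affine F_11-points: {(0, 7), (1, 0), (2, 2), (3, 2), (4, 0), (5, 7), (6, 1), (7, 4), (8, 5), (9, 4), (10, 1)}; count = 11.

For each of the 121 pairs (x, y) ∈ F_11², evaluate f(x, y) mod 11. Record the zeros.
  x = 0: [0↦3, 1↦1, 2↦10, 3↦8, 4↦6, 5↦4, 6↦2, 7↦0, 8↦9, 9↦7, 10↦5]  zeros at y ∈ {7}
  x = 1: [0↦0, 1↦9, 2↦7, 3↦5, 4↦3, 5↦1, 6↦10, 7↦8, 8↦6, 9↦4, 10↦2]  zeros at y ∈ {0}
  x = 2: [0↦4, 1↦2, 2↦0, 3↦9, 4↦7, 5↦5, 6↦3, 7↦1, 8↦10, 9↦8, 10↦6]  zeros at y ∈ {2}
  x = 3: [0↦4, 1↦2, 2↦0, 3↦9, 4↦7, 5↦5, 6↦3, 7↦1, 8↦10, 9↦8, 10↦6]  zeros at y ∈ {2}
  x = 4: [0↦0, 1↦9, 2↦7, 3↦5, 4↦3, 5↦1, 6↦10, 7↦8, 8↦6, 9↦4, 10↦2]  zeros at y ∈ {0}
  x = 5: [0↦3, 1↦1, 2↦10, 3↦8, 4↦6, 5↦4, 6↦2, 7↦0, 8↦9, 9↦7, 10↦5]  zeros at y ∈ {7}
  x = 6: [0↦2, 1↦0, 2↦9, 3↦7, 4↦5, 5↦3, 6↦1, 7↦10, 8↦8, 9↦6, 10↦4]  zeros at y ∈ {1}
  x = 7: [0↦8, 1↦6, 2↦4, 3↦2, 4↦0, 5↦9, 6↦7, 7↦5, 8↦3, 9↦1, 10↦10]  zeros at y ∈ {4}
  x = 8: [0↦10, 1↦8, 2↦6, 3↦4, 4↦2, 5↦0, 6↦9, 7↦7, 8↦5, 9↦3, 10↦1]  zeros at y ∈ {5}
  x = 9: [0↦8, 1↦6, 2↦4, 3↦2, 4↦0, 5↦9, 6↦7, 7↦5, 8↦3, 9↦1, 10↦10]  zeros at y ∈ {4}
  x = 10: [0↦2, 1↦0, 2↦9, 3↦7, 4↦5, 5↦3, 6↦1, 7↦10, 8↦8, 9↦6, 10↦4]  zeros at y ∈ {1}
Collecting zeros: affine points = {(0, 7), (1, 0), (2, 2), (3, 2), (4, 0), (5, 7), (6, 1), (7, 4), (8, 5), (9, 4), (10, 1)}.
Total count |C(F_11)_aff| = 11.


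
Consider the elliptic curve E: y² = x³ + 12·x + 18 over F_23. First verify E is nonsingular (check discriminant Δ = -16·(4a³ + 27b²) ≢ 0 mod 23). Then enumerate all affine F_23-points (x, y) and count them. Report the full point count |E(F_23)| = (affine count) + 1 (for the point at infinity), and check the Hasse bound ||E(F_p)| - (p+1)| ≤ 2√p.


Affine points = {(0, 8), (0, 15), (1, 10), (1, 13), (2, 2), (2, 21), (3, 9), (3, 14), (7, 10), (7, 13), (9, 2), (9, 21), (11, 3), (11, 20), (12, 2), (12, 21), (13, 5), (13, 18), (14, 3), (14, 20), (15, 10), (15, 13), (17, 11), (17, 12), (20, 1), (20, 22), (21, 3), (21, 20)}; affine count = 28; |E(F_23)| = 29.

Discriminant check: Δ ∝ 4a³ + 27b² = 4·12³ + 27·18² = 4·1728 + 27·324 ≡ 20 (mod 23). Nonzero ⇒ E is nonsingular.
For each x ∈ F_23, compute rhs = x³ + 12·x + 18 mod 23, then count y ∈ F_23 with y² ≡ rhs.
  x = 0: rhs = 18, matching y values: 8, 15 (2 points).
  x = 1: rhs = 8, matching y values: 10, 13 (2 points).
  x = 2: rhs = 4, matching y values: 2, 21 (2 points).
  x = 3: rhs = 12, matching y values: 9, 14 (2 points).
  x = 4: rhs = 15, matching y values: none (0 points).
  x = 5: rhs = 19, matching y values: none (0 points).
  x = 6: rhs = 7, matching y values: none (0 points).
  x = 7: rhs = 8, matching y values: 10, 13 (2 points).
  x = 8: rhs = 5, matching y values: none (0 points).
  x = 9: rhs = 4, matching y values: 2, 21 (2 points).
  x = 10: rhs = 11, matching y values: none (0 points).
  x = 11: rhs = 9, matching y values: 3, 20 (2 points).
  x = 12: rhs = 4, matching y values: 2, 21 (2 points).
  x = 13: rhs = 2, matching y values: 5, 18 (2 points).
  x = 14: rhs = 9, matching y values: 3, 20 (2 points).
  x = 15: rhs = 8, matching y values: 10, 13 (2 points).
  x = 16: rhs = 5, matching y values: none (0 points).
  x = 17: rhs = 6, matching y values: 11, 12 (2 points).
  x = 18: rhs = 17, matching y values: none (0 points).
  x = 19: rhs = 21, matching y values: none (0 points).
  x = 20: rhs = 1, matching y values: 1, 22 (2 points).
  x = 21: rhs = 9, matching y values: 3, 20 (2 points).
  x = 22: rhs = 5, matching y values: none (0 points).
Total affine count: 28.
Full point count |E(F_23)| = 28 + 1 = 29.
Hasse bound: |29 − (23+1)| = |5| = 5 ≤ 2√23 ≈ 9.5917 ✓.
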